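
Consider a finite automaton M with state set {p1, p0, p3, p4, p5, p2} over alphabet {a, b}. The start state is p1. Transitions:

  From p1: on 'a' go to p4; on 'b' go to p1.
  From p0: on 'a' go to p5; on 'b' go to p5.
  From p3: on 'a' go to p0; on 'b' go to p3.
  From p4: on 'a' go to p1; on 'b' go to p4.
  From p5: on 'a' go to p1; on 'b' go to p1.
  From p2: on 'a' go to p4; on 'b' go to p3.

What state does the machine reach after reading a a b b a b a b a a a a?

Trace: p1 -a-> p4 -a-> p1 -b-> p1 -b-> p1 -a-> p4 -b-> p4 -a-> p1 -b-> p1 -a-> p4 -a-> p1 -a-> p4 -a-> p1

p1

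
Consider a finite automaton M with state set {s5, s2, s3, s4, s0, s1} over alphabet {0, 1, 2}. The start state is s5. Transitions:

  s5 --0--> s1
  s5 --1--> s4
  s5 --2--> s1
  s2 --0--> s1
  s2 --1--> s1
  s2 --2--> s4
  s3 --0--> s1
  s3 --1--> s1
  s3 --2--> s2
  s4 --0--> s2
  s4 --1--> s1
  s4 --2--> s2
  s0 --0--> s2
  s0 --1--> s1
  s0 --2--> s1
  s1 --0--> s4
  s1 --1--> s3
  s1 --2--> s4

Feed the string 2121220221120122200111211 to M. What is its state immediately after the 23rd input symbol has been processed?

s4

Trace: s5 -2-> s1 -1-> s3 -2-> s2 -1-> s1 -2-> s4 -2-> s2 -0-> s1 -2-> s4 -2-> s2 -1-> s1 -1-> s3 -2-> s2 -0-> s1 -1-> s3 -2-> s2 -2-> s4 -2-> s2 -0-> s1 -0-> s4 -1-> s1 -1-> s3 -1-> s1 -2-> s4
After 23 symbols: s4.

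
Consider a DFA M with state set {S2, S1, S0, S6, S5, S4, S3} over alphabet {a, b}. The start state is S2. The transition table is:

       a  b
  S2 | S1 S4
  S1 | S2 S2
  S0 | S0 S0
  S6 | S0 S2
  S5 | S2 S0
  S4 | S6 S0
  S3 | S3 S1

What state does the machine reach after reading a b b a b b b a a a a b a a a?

S0

start at S2
read 'a': S2 → S1
read 'b': S1 → S2
read 'b': S2 → S4
read 'a': S4 → S6
read 'b': S6 → S2
read 'b': S2 → S4
read 'b': S4 → S0
read 'a': S0 → S0
read 'a': S0 → S0
read 'a': S0 → S0
read 'a': S0 → S0
read 'b': S0 → S0
read 'a': S0 → S0
read 'a': S0 → S0
read 'a': S0 → S0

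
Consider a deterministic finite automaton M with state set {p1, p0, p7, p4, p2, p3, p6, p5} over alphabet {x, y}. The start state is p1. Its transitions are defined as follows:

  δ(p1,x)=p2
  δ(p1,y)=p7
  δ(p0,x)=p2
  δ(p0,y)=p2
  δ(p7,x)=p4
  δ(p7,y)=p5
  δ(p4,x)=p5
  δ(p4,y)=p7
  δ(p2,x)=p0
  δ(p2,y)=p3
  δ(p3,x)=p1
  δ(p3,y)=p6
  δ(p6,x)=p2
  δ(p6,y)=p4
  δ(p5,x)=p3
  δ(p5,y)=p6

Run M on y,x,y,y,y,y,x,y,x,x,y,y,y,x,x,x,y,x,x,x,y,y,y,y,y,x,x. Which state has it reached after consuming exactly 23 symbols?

Trace: p1 -y-> p7 -x-> p4 -y-> p7 -y-> p5 -y-> p6 -y-> p4 -x-> p5 -y-> p6 -x-> p2 -x-> p0 -y-> p2 -y-> p3 -y-> p6 -x-> p2 -x-> p0 -x-> p2 -y-> p3 -x-> p1 -x-> p2 -x-> p0 -y-> p2 -y-> p3 -y-> p6
After 23 symbols: p6.

p6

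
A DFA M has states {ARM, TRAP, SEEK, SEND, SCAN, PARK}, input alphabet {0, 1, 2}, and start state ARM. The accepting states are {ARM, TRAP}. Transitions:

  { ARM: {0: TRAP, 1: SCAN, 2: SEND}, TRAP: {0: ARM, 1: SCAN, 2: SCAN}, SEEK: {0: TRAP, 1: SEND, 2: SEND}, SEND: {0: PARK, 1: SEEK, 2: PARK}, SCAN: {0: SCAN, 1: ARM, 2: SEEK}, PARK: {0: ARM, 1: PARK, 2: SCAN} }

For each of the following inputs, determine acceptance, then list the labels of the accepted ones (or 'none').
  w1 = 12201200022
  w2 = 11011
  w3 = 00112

w1: Trace: ARM -1-> SCAN -2-> SEEK -2-> SEND -0-> PARK -1-> PARK -2-> SCAN -0-> SCAN -0-> SCAN -0-> SCAN -2-> SEEK -2-> SEND  → end SEND, rejected
w2: Trace: ARM -1-> SCAN -1-> ARM -0-> TRAP -1-> SCAN -1-> ARM  → end ARM, accepted
w3: Trace: ARM -0-> TRAP -0-> ARM -1-> SCAN -1-> ARM -2-> SEND  → end SEND, rejected

w2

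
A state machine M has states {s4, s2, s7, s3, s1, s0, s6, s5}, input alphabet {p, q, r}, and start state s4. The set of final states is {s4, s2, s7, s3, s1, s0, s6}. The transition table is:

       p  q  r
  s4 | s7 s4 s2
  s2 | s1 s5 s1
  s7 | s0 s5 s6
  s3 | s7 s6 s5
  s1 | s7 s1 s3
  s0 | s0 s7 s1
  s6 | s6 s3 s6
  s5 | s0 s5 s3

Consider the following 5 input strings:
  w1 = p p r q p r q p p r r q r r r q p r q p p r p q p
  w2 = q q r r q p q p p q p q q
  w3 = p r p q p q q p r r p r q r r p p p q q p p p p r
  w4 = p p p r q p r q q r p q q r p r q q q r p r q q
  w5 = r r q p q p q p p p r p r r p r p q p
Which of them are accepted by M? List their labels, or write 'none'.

w1, w3, w4, w5

w1:
  start at s4
  read 'p': s4 → s7
  read 'p': s7 → s0
  read 'r': s0 → s1
  read 'q': s1 → s1
  read 'p': s1 → s7
  read 'r': s7 → s6
  read 'q': s6 → s3
  read 'p': s3 → s7
  read 'p': s7 → s0
  read 'r': s0 → s1
  read 'r': s1 → s3
  read 'q': s3 → s6
  read 'r': s6 → s6
  read 'r': s6 → s6
  read 'r': s6 → s6
  read 'q': s6 → s3
  read 'p': s3 → s7
  read 'r': s7 → s6
  read 'q': s6 → s3
  read 'p': s3 → s7
  read 'p': s7 → s0
  read 'r': s0 → s1
  read 'p': s1 → s7
  read 'q': s7 → s5
  read 'p': s5 → s0
  end s0, accepted
w2:
  start at s4
  read 'q': s4 → s4
  read 'q': s4 → s4
  read 'r': s4 → s2
  read 'r': s2 → s1
  read 'q': s1 → s1
  read 'p': s1 → s7
  read 'q': s7 → s5
  read 'p': s5 → s0
  read 'p': s0 → s0
  read 'q': s0 → s7
  read 'p': s7 → s0
  read 'q': s0 → s7
  read 'q': s7 → s5
  end s5, rejected
w3:
  start at s4
  read 'p': s4 → s7
  read 'r': s7 → s6
  read 'p': s6 → s6
  read 'q': s6 → s3
  read 'p': s3 → s7
  read 'q': s7 → s5
  read 'q': s5 → s5
  read 'p': s5 → s0
  read 'r': s0 → s1
  read 'r': s1 → s3
  read 'p': s3 → s7
  read 'r': s7 → s6
  read 'q': s6 → s3
  read 'r': s3 → s5
  read 'r': s5 → s3
  read 'p': s3 → s7
  read 'p': s7 → s0
  read 'p': s0 → s0
  read 'q': s0 → s7
  read 'q': s7 → s5
  read 'p': s5 → s0
  read 'p': s0 → s0
  read 'p': s0 → s0
  read 'p': s0 → s0
  read 'r': s0 → s1
  end s1, accepted
w4:
  start at s4
  read 'p': s4 → s7
  read 'p': s7 → s0
  read 'p': s0 → s0
  read 'r': s0 → s1
  read 'q': s1 → s1
  read 'p': s1 → s7
  read 'r': s7 → s6
  read 'q': s6 → s3
  read 'q': s3 → s6
  read 'r': s6 → s6
  read 'p': s6 → s6
  read 'q': s6 → s3
  read 'q': s3 → s6
  read 'r': s6 → s6
  read 'p': s6 → s6
  read 'r': s6 → s6
  read 'q': s6 → s3
  read 'q': s3 → s6
  read 'q': s6 → s3
  read 'r': s3 → s5
  read 'p': s5 → s0
  read 'r': s0 → s1
  read 'q': s1 → s1
  read 'q': s1 → s1
  end s1, accepted
w5:
  start at s4
  read 'r': s4 → s2
  read 'r': s2 → s1
  read 'q': s1 → s1
  read 'p': s1 → s7
  read 'q': s7 → s5
  read 'p': s5 → s0
  read 'q': s0 → s7
  read 'p': s7 → s0
  read 'p': s0 → s0
  read 'p': s0 → s0
  read 'r': s0 → s1
  read 'p': s1 → s7
  read 'r': s7 → s6
  read 'r': s6 → s6
  read 'p': s6 → s6
  read 'r': s6 → s6
  read 'p': s6 → s6
  read 'q': s6 → s3
  read 'p': s3 → s7
  end s7, accepted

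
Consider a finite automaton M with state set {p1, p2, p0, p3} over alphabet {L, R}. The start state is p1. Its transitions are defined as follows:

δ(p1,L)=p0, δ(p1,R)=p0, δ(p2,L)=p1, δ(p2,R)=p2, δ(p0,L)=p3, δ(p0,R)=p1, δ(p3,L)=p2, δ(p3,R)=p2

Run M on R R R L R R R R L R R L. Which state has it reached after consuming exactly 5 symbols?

Trace: p1 -R-> p0 -R-> p1 -R-> p0 -L-> p3 -R-> p2
After 5 symbols: p2.

p2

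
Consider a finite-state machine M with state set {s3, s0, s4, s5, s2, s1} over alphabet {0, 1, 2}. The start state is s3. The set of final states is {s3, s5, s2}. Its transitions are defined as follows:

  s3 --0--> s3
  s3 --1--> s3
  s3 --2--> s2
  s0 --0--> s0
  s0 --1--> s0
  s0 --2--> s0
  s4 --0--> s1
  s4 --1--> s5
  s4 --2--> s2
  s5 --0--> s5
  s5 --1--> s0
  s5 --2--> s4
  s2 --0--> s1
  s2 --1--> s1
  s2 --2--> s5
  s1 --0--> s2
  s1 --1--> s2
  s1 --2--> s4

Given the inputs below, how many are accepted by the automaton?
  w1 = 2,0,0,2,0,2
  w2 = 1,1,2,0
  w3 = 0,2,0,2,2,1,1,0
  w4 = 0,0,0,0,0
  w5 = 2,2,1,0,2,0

w1: s3 → s2 → s1 → s2 → s5 → s5 → s4  → end s4, rejected
w2: s3 → s3 → s3 → s2 → s1  → end s1, rejected
w3: s3 → s3 → s2 → s1 → s4 → s2 → s1 → s2 → s1  → end s1, rejected
w4: s3 → s3 → s3 → s3 → s3 → s3  → end s3, accepted
w5: s3 → s2 → s5 → s0 → s0 → s0 → s0  → end s0, rejected

1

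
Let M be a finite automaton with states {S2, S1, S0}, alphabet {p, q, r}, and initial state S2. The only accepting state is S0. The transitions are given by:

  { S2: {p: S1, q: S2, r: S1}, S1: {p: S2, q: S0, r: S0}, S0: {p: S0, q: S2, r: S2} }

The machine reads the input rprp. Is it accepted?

No

S2 → S1 → S2 → S1 → S2
End state S2 is not accepting.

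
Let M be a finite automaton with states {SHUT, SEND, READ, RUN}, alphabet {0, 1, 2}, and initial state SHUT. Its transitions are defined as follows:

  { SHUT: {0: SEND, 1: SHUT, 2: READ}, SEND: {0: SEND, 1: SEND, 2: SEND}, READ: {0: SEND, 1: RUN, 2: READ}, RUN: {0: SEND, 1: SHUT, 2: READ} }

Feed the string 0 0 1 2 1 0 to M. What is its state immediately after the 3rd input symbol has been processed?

SEND

start at SHUT
read '0': SHUT → SEND
read '0': SEND → SEND
read '1': SEND → SEND
After 3 symbols: SEND.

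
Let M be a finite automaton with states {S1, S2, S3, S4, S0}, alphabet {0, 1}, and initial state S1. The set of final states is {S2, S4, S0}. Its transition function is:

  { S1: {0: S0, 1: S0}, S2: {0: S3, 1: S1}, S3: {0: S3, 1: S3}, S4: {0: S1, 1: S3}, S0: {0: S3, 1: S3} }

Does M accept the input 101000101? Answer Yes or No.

No

start at S1
read '1': S1 → S0
read '0': S0 → S3
read '1': S3 → S3
read '0': S3 → S3
read '0': S3 → S3
read '0': S3 → S3
read '1': S3 → S3
read '0': S3 → S3
read '1': S3 → S3
End state S3 is not accepting.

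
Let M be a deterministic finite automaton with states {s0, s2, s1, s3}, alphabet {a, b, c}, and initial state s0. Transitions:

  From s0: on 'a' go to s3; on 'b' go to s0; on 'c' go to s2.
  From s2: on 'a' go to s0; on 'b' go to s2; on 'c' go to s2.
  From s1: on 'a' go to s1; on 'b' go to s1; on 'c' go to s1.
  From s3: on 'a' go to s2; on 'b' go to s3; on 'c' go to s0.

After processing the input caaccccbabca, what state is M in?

Trace: s0 -c-> s2 -a-> s0 -a-> s3 -c-> s0 -c-> s2 -c-> s2 -c-> s2 -b-> s2 -a-> s0 -b-> s0 -c-> s2 -a-> s0

s0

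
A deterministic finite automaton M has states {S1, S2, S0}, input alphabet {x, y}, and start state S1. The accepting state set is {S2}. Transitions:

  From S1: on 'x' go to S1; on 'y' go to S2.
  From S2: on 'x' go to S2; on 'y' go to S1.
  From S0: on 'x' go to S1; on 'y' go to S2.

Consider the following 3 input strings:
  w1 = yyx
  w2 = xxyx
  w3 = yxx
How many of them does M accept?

2

w1:
  start at S1
  read 'y': S1 → S2
  read 'y': S2 → S1
  read 'x': S1 → S1
  end S1, rejected
w2:
  start at S1
  read 'x': S1 → S1
  read 'x': S1 → S1
  read 'y': S1 → S2
  read 'x': S2 → S2
  end S2, accepted
w3:
  start at S1
  read 'y': S1 → S2
  read 'x': S2 → S2
  read 'x': S2 → S2
  end S2, accepted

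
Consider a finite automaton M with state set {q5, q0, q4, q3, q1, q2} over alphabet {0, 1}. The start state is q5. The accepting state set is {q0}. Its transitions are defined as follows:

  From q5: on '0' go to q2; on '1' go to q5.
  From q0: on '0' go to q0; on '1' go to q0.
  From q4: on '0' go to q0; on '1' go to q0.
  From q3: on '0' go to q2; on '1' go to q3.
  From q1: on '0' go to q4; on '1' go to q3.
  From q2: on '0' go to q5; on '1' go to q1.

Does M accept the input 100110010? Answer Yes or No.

No

start at q5
read '1': q5 → q5
read '0': q5 → q2
read '0': q2 → q5
read '1': q5 → q5
read '1': q5 → q5
read '0': q5 → q2
read '0': q2 → q5
read '1': q5 → q5
read '0': q5 → q2
End state q2 is not accepting.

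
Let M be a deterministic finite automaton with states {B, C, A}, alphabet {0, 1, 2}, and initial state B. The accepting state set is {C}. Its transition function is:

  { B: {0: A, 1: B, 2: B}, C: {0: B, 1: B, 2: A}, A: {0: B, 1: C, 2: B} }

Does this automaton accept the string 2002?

No

Trace: B -2-> B -0-> A -0-> B -2-> B
End state B is not accepting.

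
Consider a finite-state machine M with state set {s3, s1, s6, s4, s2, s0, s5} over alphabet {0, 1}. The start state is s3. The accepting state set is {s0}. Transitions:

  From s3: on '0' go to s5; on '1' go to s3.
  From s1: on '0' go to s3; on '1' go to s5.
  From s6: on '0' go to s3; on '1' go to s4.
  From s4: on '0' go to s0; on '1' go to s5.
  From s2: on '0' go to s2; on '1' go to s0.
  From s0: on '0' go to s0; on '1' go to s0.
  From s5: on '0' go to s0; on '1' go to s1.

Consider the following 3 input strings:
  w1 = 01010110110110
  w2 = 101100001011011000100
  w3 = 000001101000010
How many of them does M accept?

3

w1:
  start at s3
  read '0': s3 → s5
  read '1': s5 → s1
  read '0': s1 → s3
  read '1': s3 → s3
  read '0': s3 → s5
  read '1': s5 → s1
  read '1': s1 → s5
  read '0': s5 → s0
  read '1': s0 → s0
  read '1': s0 → s0
  read '0': s0 → s0
  read '1': s0 → s0
  read '1': s0 → s0
  read '0': s0 → s0
  end s0, accepted
w2:
  start at s3
  read '1': s3 → s3
  read '0': s3 → s5
  read '1': s5 → s1
  read '1': s1 → s5
  read '0': s5 → s0
  read '0': s0 → s0
  read '0': s0 → s0
  read '0': s0 → s0
  read '1': s0 → s0
  read '0': s0 → s0
  read '1': s0 → s0
  read '1': s0 → s0
  read '0': s0 → s0
  read '1': s0 → s0
  read '1': s0 → s0
  read '0': s0 → s0
  read '0': s0 → s0
  read '0': s0 → s0
  read '1': s0 → s0
  read '0': s0 → s0
  read '0': s0 → s0
  end s0, accepted
w3:
  start at s3
  read '0': s3 → s5
  read '0': s5 → s0
  read '0': s0 → s0
  read '0': s0 → s0
  read '0': s0 → s0
  read '1': s0 → s0
  read '1': s0 → s0
  read '0': s0 → s0
  read '1': s0 → s0
  read '0': s0 → s0
  read '0': s0 → s0
  read '0': s0 → s0
  read '0': s0 → s0
  read '1': s0 → s0
  read '0': s0 → s0
  end s0, accepted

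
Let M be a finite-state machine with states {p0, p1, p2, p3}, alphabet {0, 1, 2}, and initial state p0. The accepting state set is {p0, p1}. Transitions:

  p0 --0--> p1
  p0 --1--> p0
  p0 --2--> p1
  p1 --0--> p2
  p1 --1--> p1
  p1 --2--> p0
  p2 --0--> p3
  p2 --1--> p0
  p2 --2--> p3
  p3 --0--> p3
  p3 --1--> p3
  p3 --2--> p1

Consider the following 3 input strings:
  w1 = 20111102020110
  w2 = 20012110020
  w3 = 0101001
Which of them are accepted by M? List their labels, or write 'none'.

w1:
  start at p0
  read '2': p0 → p1
  read '0': p1 → p2
  read '1': p2 → p0
  read '1': p0 → p0
  read '1': p0 → p0
  read '1': p0 → p0
  read '0': p0 → p1
  read '2': p1 → p0
  read '0': p0 → p1
  read '2': p1 → p0
  read '0': p0 → p1
  read '1': p1 → p1
  read '1': p1 → p1
  read '0': p1 → p2
  end p2, rejected
w2:
  start at p0
  read '2': p0 → p1
  read '0': p1 → p2
  read '0': p2 → p3
  read '1': p3 → p3
  read '2': p3 → p1
  read '1': p1 → p1
  read '1': p1 → p1
  read '0': p1 → p2
  read '0': p2 → p3
  read '2': p3 → p1
  read '0': p1 → p2
  end p2, rejected
w3:
  start at p0
  read '0': p0 → p1
  read '1': p1 → p1
  read '0': p1 → p2
  read '1': p2 → p0
  read '0': p0 → p1
  read '0': p1 → p2
  read '1': p2 → p0
  end p0, accepted

w3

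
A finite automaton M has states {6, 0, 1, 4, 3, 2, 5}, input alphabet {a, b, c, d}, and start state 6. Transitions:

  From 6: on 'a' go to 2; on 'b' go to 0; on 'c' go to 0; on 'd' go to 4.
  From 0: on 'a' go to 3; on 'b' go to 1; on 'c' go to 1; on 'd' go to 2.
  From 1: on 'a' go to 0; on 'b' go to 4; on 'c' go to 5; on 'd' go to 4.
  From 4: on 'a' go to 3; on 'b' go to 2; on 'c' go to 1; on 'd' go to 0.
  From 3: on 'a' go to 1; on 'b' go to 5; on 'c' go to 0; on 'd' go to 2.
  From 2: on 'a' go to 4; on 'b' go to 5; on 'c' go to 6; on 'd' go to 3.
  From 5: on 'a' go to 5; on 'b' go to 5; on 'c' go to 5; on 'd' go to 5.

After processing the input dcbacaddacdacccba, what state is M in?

5

start at 6
read 'd': 6 → 4
read 'c': 4 → 1
read 'b': 1 → 4
read 'a': 4 → 3
read 'c': 3 → 0
read 'a': 0 → 3
read 'd': 3 → 2
read 'd': 2 → 3
read 'a': 3 → 1
read 'c': 1 → 5
read 'd': 5 → 5
read 'a': 5 → 5
read 'c': 5 → 5
read 'c': 5 → 5
read 'c': 5 → 5
read 'b': 5 → 5
read 'a': 5 → 5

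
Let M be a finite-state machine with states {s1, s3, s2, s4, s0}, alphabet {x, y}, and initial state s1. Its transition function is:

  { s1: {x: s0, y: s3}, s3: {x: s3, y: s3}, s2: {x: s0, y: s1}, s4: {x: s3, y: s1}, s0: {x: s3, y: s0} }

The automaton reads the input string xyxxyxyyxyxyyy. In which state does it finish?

Trace: s1 -x-> s0 -y-> s0 -x-> s3 -x-> s3 -y-> s3 -x-> s3 -y-> s3 -y-> s3 -x-> s3 -y-> s3 -x-> s3 -y-> s3 -y-> s3 -y-> s3

s3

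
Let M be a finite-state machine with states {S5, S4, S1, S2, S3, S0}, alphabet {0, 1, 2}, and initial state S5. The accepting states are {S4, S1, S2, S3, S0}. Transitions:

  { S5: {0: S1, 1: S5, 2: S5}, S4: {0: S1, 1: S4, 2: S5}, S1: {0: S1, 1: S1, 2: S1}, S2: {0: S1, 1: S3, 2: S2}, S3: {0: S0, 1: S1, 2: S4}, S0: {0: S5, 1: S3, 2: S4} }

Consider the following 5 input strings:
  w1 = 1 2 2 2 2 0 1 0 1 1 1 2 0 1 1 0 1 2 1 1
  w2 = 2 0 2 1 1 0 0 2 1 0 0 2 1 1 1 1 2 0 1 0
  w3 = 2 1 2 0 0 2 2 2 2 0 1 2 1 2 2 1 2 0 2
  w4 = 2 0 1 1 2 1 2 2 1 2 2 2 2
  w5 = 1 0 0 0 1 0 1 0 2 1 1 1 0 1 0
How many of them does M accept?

w1:
  start at S5
  read '1': S5 → S5
  read '2': S5 → S5
  read '2': S5 → S5
  read '2': S5 → S5
  read '2': S5 → S5
  read '0': S5 → S1
  read '1': S1 → S1
  read '0': S1 → S1
  read '1': S1 → S1
  read '1': S1 → S1
  read '1': S1 → S1
  read '2': S1 → S1
  read '0': S1 → S1
  read '1': S1 → S1
  read '1': S1 → S1
  read '0': S1 → S1
  read '1': S1 → S1
  read '2': S1 → S1
  read '1': S1 → S1
  read '1': S1 → S1
  end S1, accepted
w2:
  start at S5
  read '2': S5 → S5
  read '0': S5 → S1
  read '2': S1 → S1
  read '1': S1 → S1
  read '1': S1 → S1
  read '0': S1 → S1
  read '0': S1 → S1
  read '2': S1 → S1
  read '1': S1 → S1
  read '0': S1 → S1
  read '0': S1 → S1
  read '2': S1 → S1
  read '1': S1 → S1
  read '1': S1 → S1
  read '1': S1 → S1
  read '1': S1 → S1
  read '2': S1 → S1
  read '0': S1 → S1
  read '1': S1 → S1
  read '0': S1 → S1
  end S1, accepted
w3:
  start at S5
  read '2': S5 → S5
  read '1': S5 → S5
  read '2': S5 → S5
  read '0': S5 → S1
  read '0': S1 → S1
  read '2': S1 → S1
  read '2': S1 → S1
  read '2': S1 → S1
  read '2': S1 → S1
  read '0': S1 → S1
  read '1': S1 → S1
  read '2': S1 → S1
  read '1': S1 → S1
  read '2': S1 → S1
  read '2': S1 → S1
  read '1': S1 → S1
  read '2': S1 → S1
  read '0': S1 → S1
  read '2': S1 → S1
  end S1, accepted
w4:
  start at S5
  read '2': S5 → S5
  read '0': S5 → S1
  read '1': S1 → S1
  read '1': S1 → S1
  read '2': S1 → S1
  read '1': S1 → S1
  read '2': S1 → S1
  read '2': S1 → S1
  read '1': S1 → S1
  read '2': S1 → S1
  read '2': S1 → S1
  read '2': S1 → S1
  read '2': S1 → S1
  end S1, accepted
w5:
  start at S5
  read '1': S5 → S5
  read '0': S5 → S1
  read '0': S1 → S1
  read '0': S1 → S1
  read '1': S1 → S1
  read '0': S1 → S1
  read '1': S1 → S1
  read '0': S1 → S1
  read '2': S1 → S1
  read '1': S1 → S1
  read '1': S1 → S1
  read '1': S1 → S1
  read '0': S1 → S1
  read '1': S1 → S1
  read '0': S1 → S1
  end S1, accepted

5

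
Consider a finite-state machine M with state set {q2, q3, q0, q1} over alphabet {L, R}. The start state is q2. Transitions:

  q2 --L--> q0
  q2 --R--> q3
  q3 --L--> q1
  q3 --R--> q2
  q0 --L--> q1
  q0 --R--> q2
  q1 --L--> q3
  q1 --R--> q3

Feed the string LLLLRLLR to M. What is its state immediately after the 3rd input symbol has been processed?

q3

Trace: q2 -L-> q0 -L-> q1 -L-> q3
After 3 symbols: q3.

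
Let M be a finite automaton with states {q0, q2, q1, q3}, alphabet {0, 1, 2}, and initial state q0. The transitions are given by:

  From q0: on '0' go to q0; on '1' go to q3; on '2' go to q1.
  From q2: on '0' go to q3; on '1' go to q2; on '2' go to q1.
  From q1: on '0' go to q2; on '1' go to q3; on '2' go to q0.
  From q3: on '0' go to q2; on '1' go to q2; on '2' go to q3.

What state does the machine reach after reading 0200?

q3

start at q0
read '0': q0 → q0
read '2': q0 → q1
read '0': q1 → q2
read '0': q2 → q3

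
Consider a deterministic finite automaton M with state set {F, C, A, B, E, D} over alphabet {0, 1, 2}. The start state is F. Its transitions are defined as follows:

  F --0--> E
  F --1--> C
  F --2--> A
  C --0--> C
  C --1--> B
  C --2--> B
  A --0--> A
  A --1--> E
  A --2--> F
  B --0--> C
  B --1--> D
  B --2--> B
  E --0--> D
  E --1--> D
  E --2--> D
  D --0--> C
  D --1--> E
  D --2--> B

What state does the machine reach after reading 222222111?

start at F
read '2': F → A
read '2': A → F
read '2': F → A
read '2': A → F
read '2': F → A
read '2': A → F
read '1': F → C
read '1': C → B
read '1': B → D

D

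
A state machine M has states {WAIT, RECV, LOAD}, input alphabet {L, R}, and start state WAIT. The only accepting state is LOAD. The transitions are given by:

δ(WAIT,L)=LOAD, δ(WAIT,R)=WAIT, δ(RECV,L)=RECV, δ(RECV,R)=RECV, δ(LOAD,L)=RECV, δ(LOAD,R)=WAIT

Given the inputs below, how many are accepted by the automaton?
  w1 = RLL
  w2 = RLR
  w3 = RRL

w1:
  start at WAIT
  read 'R': WAIT → WAIT
  read 'L': WAIT → LOAD
  read 'L': LOAD → RECV
  end RECV, rejected
w2:
  start at WAIT
  read 'R': WAIT → WAIT
  read 'L': WAIT → LOAD
  read 'R': LOAD → WAIT
  end WAIT, rejected
w3:
  start at WAIT
  read 'R': WAIT → WAIT
  read 'R': WAIT → WAIT
  read 'L': WAIT → LOAD
  end LOAD, accepted

1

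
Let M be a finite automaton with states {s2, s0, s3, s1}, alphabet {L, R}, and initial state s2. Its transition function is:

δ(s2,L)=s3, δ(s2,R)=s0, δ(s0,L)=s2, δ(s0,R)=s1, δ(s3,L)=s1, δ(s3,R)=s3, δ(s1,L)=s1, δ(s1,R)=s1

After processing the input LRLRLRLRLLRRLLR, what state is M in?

s2 → s3 → s3 → s1 → s1 → s1 → s1 → s1 → s1 → s1 → s1 → s1 → s1 → s1 → s1 → s1

s1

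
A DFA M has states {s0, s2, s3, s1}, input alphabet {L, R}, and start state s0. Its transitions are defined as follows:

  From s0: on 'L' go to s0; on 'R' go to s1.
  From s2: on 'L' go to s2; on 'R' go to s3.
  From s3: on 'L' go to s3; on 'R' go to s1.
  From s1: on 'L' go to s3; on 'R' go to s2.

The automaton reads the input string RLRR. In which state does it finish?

s2

Trace: s0 -R-> s1 -L-> s3 -R-> s1 -R-> s2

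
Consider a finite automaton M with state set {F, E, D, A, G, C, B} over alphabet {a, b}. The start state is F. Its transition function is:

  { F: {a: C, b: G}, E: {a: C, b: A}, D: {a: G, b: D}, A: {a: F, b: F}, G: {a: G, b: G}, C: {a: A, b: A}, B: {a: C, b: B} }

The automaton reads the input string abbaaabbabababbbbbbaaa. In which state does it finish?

Trace: F -a-> C -b-> A -b-> F -a-> C -a-> A -a-> F -b-> G -b-> G -a-> G -b-> G -a-> G -b-> G -a-> G -b-> G -b-> G -b-> G -b-> G -b-> G -b-> G -a-> G -a-> G -a-> G

G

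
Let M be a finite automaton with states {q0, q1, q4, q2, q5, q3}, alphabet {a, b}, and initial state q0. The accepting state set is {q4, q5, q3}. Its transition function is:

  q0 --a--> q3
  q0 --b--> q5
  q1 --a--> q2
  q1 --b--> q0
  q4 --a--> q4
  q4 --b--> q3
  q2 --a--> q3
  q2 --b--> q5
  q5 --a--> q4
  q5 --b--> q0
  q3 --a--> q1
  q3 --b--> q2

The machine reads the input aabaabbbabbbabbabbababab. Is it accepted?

No

Trace: q0 -a-> q3 -a-> q1 -b-> q0 -a-> q3 -a-> q1 -b-> q0 -b-> q5 -b-> q0 -a-> q3 -b-> q2 -b-> q5 -b-> q0 -a-> q3 -b-> q2 -b-> q5 -a-> q4 -b-> q3 -b-> q2 -a-> q3 -b-> q2 -a-> q3 -b-> q2 -a-> q3 -b-> q2
End state q2 is not accepting.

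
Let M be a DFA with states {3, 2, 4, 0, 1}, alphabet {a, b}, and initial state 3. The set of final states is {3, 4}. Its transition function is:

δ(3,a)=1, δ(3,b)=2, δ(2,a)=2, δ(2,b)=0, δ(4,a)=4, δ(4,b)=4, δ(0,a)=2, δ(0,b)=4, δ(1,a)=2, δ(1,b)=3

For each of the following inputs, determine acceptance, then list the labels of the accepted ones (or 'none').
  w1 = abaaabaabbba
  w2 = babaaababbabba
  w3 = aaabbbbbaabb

w1, w2, w3

w1:
  start at 3
  read 'a': 3 → 1
  read 'b': 1 → 3
  read 'a': 3 → 1
  read 'a': 1 → 2
  read 'a': 2 → 2
  read 'b': 2 → 0
  read 'a': 0 → 2
  read 'a': 2 → 2
  read 'b': 2 → 0
  read 'b': 0 → 4
  read 'b': 4 → 4
  read 'a': 4 → 4
  end 4, accepted
w2:
  start at 3
  read 'b': 3 → 2
  read 'a': 2 → 2
  read 'b': 2 → 0
  read 'a': 0 → 2
  read 'a': 2 → 2
  read 'a': 2 → 2
  read 'b': 2 → 0
  read 'a': 0 → 2
  read 'b': 2 → 0
  read 'b': 0 → 4
  read 'a': 4 → 4
  read 'b': 4 → 4
  read 'b': 4 → 4
  read 'a': 4 → 4
  end 4, accepted
w3:
  start at 3
  read 'a': 3 → 1
  read 'a': 1 → 2
  read 'a': 2 → 2
  read 'b': 2 → 0
  read 'b': 0 → 4
  read 'b': 4 → 4
  read 'b': 4 → 4
  read 'b': 4 → 4
  read 'a': 4 → 4
  read 'a': 4 → 4
  read 'b': 4 → 4
  read 'b': 4 → 4
  end 4, accepted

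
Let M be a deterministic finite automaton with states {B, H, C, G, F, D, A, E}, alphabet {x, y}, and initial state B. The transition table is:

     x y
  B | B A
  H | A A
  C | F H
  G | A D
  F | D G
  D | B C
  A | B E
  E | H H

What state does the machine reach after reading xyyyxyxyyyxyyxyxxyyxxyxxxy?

Trace: B -x-> B -y-> A -y-> E -y-> H -x-> A -y-> E -x-> H -y-> A -y-> E -y-> H -x-> A -y-> E -y-> H -x-> A -y-> E -x-> H -x-> A -y-> E -y-> H -x-> A -x-> B -y-> A -x-> B -x-> B -x-> B -y-> A

A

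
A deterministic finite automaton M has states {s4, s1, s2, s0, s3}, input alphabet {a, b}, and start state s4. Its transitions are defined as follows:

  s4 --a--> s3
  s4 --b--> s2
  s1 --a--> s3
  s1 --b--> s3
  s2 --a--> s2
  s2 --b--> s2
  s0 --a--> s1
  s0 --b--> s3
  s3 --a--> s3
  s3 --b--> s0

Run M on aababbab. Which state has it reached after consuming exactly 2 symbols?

s3

s4 → s3 → s3
After 2 symbols: s3.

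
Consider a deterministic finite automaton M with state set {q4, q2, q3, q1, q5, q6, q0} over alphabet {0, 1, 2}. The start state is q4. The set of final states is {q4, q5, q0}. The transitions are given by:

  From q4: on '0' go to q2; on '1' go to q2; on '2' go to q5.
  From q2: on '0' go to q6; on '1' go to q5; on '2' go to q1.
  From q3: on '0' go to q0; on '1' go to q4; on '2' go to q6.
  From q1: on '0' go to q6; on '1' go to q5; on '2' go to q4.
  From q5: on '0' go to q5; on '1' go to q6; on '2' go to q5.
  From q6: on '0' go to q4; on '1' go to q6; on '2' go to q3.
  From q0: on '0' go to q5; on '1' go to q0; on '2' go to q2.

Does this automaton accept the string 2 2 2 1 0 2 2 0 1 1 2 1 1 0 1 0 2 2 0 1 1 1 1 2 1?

Yes

start at q4
read '2': q4 → q5
read '2': q5 → q5
read '2': q5 → q5
read '1': q5 → q6
read '0': q6 → q4
read '2': q4 → q5
read '2': q5 → q5
read '0': q5 → q5
read '1': q5 → q6
read '1': q6 → q6
read '2': q6 → q3
read '1': q3 → q4
read '1': q4 → q2
read '0': q2 → q6
read '1': q6 → q6
read '0': q6 → q4
read '2': q4 → q5
read '2': q5 → q5
read '0': q5 → q5
read '1': q5 → q6
read '1': q6 → q6
read '1': q6 → q6
read '1': q6 → q6
read '2': q6 → q3
read '1': q3 → q4
End state q4 is accepting.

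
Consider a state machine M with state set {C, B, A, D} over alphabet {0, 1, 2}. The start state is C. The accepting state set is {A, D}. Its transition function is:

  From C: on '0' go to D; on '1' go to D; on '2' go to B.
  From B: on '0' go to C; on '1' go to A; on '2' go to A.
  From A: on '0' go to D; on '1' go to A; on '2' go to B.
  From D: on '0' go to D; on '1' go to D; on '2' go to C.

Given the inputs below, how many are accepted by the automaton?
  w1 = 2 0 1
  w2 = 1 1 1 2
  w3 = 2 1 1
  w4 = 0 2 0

3

w1: Trace: C -2-> B -0-> C -1-> D  → end D, accepted
w2: Trace: C -1-> D -1-> D -1-> D -2-> C  → end C, rejected
w3: Trace: C -2-> B -1-> A -1-> A  → end A, accepted
w4: Trace: C -0-> D -2-> C -0-> D  → end D, accepted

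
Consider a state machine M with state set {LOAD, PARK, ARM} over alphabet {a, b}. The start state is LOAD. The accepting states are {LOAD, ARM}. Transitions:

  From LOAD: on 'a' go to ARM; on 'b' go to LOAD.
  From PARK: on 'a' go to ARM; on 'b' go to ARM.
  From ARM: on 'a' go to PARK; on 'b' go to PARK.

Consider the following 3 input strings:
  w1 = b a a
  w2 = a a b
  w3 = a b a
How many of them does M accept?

w1: LOAD → LOAD → ARM → PARK  → end PARK, rejected
w2: LOAD → ARM → PARK → ARM  → end ARM, accepted
w3: LOAD → ARM → PARK → ARM  → end ARM, accepted

2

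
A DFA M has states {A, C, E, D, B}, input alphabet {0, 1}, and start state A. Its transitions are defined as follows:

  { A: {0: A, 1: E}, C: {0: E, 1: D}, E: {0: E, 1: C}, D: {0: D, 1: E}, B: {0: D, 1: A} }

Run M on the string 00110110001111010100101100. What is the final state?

Trace: A -0-> A -0-> A -1-> E -1-> C -0-> E -1-> C -1-> D -0-> D -0-> D -0-> D -1-> E -1-> C -1-> D -1-> E -0-> E -1-> C -0-> E -1-> C -0-> E -0-> E -1-> C -0-> E -1-> C -1-> D -0-> D -0-> D

D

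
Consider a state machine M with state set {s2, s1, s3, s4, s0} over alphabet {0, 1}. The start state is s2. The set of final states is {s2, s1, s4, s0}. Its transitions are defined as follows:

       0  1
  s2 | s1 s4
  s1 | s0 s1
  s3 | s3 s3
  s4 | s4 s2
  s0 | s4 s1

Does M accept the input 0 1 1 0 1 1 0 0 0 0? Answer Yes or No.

start at s2
read '0': s2 → s1
read '1': s1 → s1
read '1': s1 → s1
read '0': s1 → s0
read '1': s0 → s1
read '1': s1 → s1
read '0': s1 → s0
read '0': s0 → s4
read '0': s4 → s4
read '0': s4 → s4
End state s4 is accepting.

Yes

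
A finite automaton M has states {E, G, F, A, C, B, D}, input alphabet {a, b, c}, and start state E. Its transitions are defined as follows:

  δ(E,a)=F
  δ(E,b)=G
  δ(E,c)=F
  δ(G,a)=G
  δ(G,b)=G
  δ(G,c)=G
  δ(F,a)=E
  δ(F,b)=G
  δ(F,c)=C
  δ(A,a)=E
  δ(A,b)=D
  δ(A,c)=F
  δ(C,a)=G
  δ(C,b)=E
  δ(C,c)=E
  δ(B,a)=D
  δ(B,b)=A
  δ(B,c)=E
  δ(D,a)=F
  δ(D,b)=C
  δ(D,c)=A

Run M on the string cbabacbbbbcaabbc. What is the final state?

E → F → G → G → G → G → G → G → G → G → G → G → G → G → G → G → G

G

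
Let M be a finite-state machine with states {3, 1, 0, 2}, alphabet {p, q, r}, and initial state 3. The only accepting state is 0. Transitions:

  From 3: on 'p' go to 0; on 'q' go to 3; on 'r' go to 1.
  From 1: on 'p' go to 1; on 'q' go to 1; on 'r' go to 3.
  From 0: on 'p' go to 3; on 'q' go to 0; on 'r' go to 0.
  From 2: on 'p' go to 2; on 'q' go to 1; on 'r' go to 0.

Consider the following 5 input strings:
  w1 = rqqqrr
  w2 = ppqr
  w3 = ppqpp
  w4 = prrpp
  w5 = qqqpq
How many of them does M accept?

2

w1:
  start at 3
  read 'r': 3 → 1
  read 'q': 1 → 1
  read 'q': 1 → 1
  read 'q': 1 → 1
  read 'r': 1 → 3
  read 'r': 3 → 1
  end 1, rejected
w2:
  start at 3
  read 'p': 3 → 0
  read 'p': 0 → 3
  read 'q': 3 → 3
  read 'r': 3 → 1
  end 1, rejected
w3:
  start at 3
  read 'p': 3 → 0
  read 'p': 0 → 3
  read 'q': 3 → 3
  read 'p': 3 → 0
  read 'p': 0 → 3
  end 3, rejected
w4:
  start at 3
  read 'p': 3 → 0
  read 'r': 0 → 0
  read 'r': 0 → 0
  read 'p': 0 → 3
  read 'p': 3 → 0
  end 0, accepted
w5:
  start at 3
  read 'q': 3 → 3
  read 'q': 3 → 3
  read 'q': 3 → 3
  read 'p': 3 → 0
  read 'q': 0 → 0
  end 0, accepted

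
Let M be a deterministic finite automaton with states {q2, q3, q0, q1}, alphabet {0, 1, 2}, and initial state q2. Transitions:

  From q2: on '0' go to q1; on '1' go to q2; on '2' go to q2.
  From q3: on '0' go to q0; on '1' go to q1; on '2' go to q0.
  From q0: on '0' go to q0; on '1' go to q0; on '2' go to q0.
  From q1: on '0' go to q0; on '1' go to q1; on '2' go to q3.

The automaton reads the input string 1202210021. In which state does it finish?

start at q2
read '1': q2 → q2
read '2': q2 → q2
read '0': q2 → q1
read '2': q1 → q3
read '2': q3 → q0
read '1': q0 → q0
read '0': q0 → q0
read '0': q0 → q0
read '2': q0 → q0
read '1': q0 → q0

q0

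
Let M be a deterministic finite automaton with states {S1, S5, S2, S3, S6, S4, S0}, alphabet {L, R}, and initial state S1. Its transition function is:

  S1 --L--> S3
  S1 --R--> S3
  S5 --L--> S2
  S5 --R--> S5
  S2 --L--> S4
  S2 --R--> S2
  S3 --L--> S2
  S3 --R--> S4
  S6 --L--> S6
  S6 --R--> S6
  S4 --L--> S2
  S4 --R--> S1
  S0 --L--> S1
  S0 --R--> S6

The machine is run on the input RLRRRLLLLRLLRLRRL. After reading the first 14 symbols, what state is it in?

Trace: S1 -R-> S3 -L-> S2 -R-> S2 -R-> S2 -R-> S2 -L-> S4 -L-> S2 -L-> S4 -L-> S2 -R-> S2 -L-> S4 -L-> S2 -R-> S2 -L-> S4
After 14 symbols: S4.

S4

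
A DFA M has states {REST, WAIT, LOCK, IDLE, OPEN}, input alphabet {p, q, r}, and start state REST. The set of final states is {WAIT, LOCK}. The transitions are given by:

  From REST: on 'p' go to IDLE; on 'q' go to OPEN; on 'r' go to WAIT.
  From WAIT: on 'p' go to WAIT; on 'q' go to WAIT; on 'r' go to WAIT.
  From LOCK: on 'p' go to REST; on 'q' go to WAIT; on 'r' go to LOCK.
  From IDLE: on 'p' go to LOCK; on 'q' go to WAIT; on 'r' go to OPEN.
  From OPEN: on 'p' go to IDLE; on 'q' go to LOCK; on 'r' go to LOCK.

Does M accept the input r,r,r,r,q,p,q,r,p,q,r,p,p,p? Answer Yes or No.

Trace: REST -r-> WAIT -r-> WAIT -r-> WAIT -r-> WAIT -q-> WAIT -p-> WAIT -q-> WAIT -r-> WAIT -p-> WAIT -q-> WAIT -r-> WAIT -p-> WAIT -p-> WAIT -p-> WAIT
End state WAIT is accepting.

Yes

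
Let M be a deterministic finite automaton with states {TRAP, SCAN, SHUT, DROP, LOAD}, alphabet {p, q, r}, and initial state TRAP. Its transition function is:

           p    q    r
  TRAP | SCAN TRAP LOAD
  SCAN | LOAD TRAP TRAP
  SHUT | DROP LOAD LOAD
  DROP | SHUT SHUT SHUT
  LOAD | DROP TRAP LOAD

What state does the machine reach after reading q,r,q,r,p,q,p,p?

start at TRAP
read 'q': TRAP → TRAP
read 'r': TRAP → LOAD
read 'q': LOAD → TRAP
read 'r': TRAP → LOAD
read 'p': LOAD → DROP
read 'q': DROP → SHUT
read 'p': SHUT → DROP
read 'p': DROP → SHUT

SHUT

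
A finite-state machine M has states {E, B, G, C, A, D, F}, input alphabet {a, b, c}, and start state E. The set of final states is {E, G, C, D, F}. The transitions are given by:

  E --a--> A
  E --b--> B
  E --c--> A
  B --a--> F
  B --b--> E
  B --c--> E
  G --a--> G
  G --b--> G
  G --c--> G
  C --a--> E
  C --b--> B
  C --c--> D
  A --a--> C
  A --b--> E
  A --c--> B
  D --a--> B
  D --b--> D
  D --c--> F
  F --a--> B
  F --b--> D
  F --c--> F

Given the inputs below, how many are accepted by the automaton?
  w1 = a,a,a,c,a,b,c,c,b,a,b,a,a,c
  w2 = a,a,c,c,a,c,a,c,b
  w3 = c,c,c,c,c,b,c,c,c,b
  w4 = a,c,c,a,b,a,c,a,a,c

w1: Trace: E -a-> A -a-> C -a-> E -c-> A -a-> C -b-> B -c-> E -c-> A -b-> E -a-> A -b-> E -a-> A -a-> C -c-> D  → end D, accepted
w2: Trace: E -a-> A -a-> C -c-> D -c-> F -a-> B -c-> E -a-> A -c-> B -b-> E  → end E, accepted
w3: Trace: E -c-> A -c-> B -c-> E -c-> A -c-> B -b-> E -c-> A -c-> B -c-> E -b-> B  → end B, rejected
w4: Trace: E -a-> A -c-> B -c-> E -a-> A -b-> E -a-> A -c-> B -a-> F -a-> B -c-> E  → end E, accepted

3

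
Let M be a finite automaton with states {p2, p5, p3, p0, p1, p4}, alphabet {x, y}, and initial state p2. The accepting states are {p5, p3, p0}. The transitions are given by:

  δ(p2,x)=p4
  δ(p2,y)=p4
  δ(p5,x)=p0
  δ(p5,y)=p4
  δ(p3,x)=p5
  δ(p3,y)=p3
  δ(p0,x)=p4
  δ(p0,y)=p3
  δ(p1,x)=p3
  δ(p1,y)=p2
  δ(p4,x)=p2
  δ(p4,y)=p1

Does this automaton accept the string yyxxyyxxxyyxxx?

No

Trace: p2 -y-> p4 -y-> p1 -x-> p3 -x-> p5 -y-> p4 -y-> p1 -x-> p3 -x-> p5 -x-> p0 -y-> p3 -y-> p3 -x-> p5 -x-> p0 -x-> p4
End state p4 is not accepting.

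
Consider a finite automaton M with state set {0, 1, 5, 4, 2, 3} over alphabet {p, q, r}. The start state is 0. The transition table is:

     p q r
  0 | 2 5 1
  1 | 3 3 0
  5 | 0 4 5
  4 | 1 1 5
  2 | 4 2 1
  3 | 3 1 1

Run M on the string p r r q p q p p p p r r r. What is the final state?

0 → 2 → 1 → 0 → 5 → 0 → 5 → 0 → 2 → 4 → 1 → 0 → 1 → 0

0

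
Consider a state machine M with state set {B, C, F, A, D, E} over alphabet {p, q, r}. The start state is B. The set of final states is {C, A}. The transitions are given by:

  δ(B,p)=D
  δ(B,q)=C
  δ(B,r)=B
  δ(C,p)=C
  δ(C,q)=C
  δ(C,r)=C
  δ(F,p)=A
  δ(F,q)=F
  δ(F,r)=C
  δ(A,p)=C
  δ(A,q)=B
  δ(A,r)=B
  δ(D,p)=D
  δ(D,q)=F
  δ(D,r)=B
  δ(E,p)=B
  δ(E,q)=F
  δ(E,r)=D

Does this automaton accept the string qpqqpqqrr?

Yes

Trace: B -q-> C -p-> C -q-> C -q-> C -p-> C -q-> C -q-> C -r-> C -r-> C
End state C is accepting.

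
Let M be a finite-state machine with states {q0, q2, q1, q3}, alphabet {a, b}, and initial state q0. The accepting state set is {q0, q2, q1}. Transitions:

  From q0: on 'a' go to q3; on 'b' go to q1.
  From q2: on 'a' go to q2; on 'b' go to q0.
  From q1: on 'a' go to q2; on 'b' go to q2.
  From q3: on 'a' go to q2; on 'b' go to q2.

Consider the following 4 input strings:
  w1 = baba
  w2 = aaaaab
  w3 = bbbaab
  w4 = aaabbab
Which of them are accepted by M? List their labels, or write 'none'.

w1: Trace: q0 -b-> q1 -a-> q2 -b-> q0 -a-> q3  → end q3, rejected
w2: Trace: q0 -a-> q3 -a-> q2 -a-> q2 -a-> q2 -a-> q2 -b-> q0  → end q0, accepted
w3: Trace: q0 -b-> q1 -b-> q2 -b-> q0 -a-> q3 -a-> q2 -b-> q0  → end q0, accepted
w4: Trace: q0 -a-> q3 -a-> q2 -a-> q2 -b-> q0 -b-> q1 -a-> q2 -b-> q0  → end q0, accepted

w2, w3, w4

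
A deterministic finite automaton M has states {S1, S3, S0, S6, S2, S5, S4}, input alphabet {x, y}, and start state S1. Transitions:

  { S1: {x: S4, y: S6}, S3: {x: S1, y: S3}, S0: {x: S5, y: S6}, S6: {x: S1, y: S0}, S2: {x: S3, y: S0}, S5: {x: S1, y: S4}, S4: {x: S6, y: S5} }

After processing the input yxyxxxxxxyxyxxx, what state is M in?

start at S1
read 'y': S1 → S6
read 'x': S6 → S1
read 'y': S1 → S6
read 'x': S6 → S1
read 'x': S1 → S4
read 'x': S4 → S6
read 'x': S6 → S1
read 'x': S1 → S4
read 'x': S4 → S6
read 'y': S6 → S0
read 'x': S0 → S5
read 'y': S5 → S4
read 'x': S4 → S6
read 'x': S6 → S1
read 'x': S1 → S4

S4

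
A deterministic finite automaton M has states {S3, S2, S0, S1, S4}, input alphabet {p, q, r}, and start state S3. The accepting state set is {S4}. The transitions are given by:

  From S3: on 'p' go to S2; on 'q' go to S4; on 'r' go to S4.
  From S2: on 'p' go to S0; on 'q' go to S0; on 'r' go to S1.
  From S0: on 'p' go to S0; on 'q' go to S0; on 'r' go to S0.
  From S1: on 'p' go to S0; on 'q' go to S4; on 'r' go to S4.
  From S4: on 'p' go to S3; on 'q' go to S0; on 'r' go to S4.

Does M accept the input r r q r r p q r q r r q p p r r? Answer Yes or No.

S3 → S4 → S4 → S0 → S0 → S0 → S0 → S0 → S0 → S0 → S0 → S0 → S0 → S0 → S0 → S0 → S0
End state S0 is not accepting.

No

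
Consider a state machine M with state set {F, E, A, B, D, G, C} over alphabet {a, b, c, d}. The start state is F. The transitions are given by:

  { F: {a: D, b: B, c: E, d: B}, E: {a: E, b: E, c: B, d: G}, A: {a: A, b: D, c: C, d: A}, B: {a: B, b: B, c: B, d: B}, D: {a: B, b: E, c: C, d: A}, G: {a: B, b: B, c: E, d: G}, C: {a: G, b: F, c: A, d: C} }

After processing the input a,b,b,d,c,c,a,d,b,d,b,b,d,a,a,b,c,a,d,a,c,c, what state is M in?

B

start at F
read 'a': F → D
read 'b': D → E
read 'b': E → E
read 'd': E → G
read 'c': G → E
read 'c': E → B
read 'a': B → B
read 'd': B → B
read 'b': B → B
read 'd': B → B
read 'b': B → B
read 'b': B → B
read 'd': B → B
read 'a': B → B
read 'a': B → B
read 'b': B → B
read 'c': B → B
read 'a': B → B
read 'd': B → B
read 'a': B → B
read 'c': B → B
read 'c': B → B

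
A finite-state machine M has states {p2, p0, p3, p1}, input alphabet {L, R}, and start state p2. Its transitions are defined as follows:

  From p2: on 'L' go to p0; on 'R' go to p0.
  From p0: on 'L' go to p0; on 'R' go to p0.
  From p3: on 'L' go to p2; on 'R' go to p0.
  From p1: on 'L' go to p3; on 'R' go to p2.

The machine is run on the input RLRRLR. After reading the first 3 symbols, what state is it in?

Trace: p2 -R-> p0 -L-> p0 -R-> p0
After 3 symbols: p0.

p0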